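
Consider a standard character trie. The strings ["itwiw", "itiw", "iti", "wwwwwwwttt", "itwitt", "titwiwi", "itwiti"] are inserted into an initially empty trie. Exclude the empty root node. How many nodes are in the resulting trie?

27

Insert word by word; a character creates a node only if that edge doesn't already exist:
  "itwiw" → 5 new (i, t, w, i, w)
  "itiw" → prefix "it" already present; 2 new (i, w)
  "iti" → prefix "iti" already present; 0 new (none)
  "wwwwwwwttt" → 10 new (w, w, w, w, w, w, w, t, t, t)
  "itwitt" → prefix "itwi" already present; 2 new (t, t)
  "titwiwi" → 7 new (t, i, t, w, i, w, i)
  "itwiti" → prefix "itwit" already present; 1 new (i)
Total nodes = 5 + 2 + 0 + 10 + 2 + 7 + 1 = 27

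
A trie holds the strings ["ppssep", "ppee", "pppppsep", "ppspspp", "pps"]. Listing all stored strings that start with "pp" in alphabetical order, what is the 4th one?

ppspspp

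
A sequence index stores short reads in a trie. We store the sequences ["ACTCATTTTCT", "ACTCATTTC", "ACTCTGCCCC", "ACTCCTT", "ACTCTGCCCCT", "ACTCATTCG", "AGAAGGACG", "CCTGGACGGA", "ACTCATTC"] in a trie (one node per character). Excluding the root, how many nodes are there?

42

Trace insertions, counting only characters that open a new branch:
  "ACTCATTTTCT" → 11 new (A, C, T, C, A, T, T, T, T, C, T)
  "ACTCATTTC" → prefix "ACTCATTT" already present; 1 new (C)
  "ACTCTGCCCC" → prefix "ACTC" already present; 6 new (T, G, C, C, C, C)
  "ACTCCTT" → prefix "ACTC" already present; 3 new (C, T, T)
  "ACTCTGCCCCT" → prefix "ACTCTGCCCC" already present; 1 new (T)
  "ACTCATTCG" → prefix "ACTCATT" already present; 2 new (C, G)
  "AGAAGGACG" → prefix "A" already present; 8 new (G, A, A, G, G, A, C, G)
  "CCTGGACGGA" → 10 new (C, C, T, G, G, A, C, G, G, A)
  "ACTCATTC" → prefix "ACTCATTC" already present; 0 new (none)
Total nodes = 11 + 1 + 6 + 3 + 1 + 2 + 8 + 10 + 0 = 42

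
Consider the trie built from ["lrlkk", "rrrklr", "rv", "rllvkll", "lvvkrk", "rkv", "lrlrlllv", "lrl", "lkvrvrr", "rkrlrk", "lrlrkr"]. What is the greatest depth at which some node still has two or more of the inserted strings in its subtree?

4

Equivalently: take the maximum, over all pairs, of their longest common prefix length.
"lrlrkr" and "lrlrlllv" agree on "lrlr" (4 characters) before diverging; nothing deeper is shared.
Longest shared-prefix length: 4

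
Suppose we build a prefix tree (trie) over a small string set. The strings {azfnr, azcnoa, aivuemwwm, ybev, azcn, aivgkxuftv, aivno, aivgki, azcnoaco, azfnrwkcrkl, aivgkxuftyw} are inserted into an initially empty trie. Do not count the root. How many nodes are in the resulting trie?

41

Count nodes per top-level branch (shared prefixes stored once):
  'a'-branch (aivgki, aivgkxuftv, aivgkxuftyw, aivno, aivuemwwm, azcn, azcnoa, azcnoaco, azfnr, azfnrwkcrkl): 37 nodes
  'y'-branch (ybev): 4 nodes
Sum: 41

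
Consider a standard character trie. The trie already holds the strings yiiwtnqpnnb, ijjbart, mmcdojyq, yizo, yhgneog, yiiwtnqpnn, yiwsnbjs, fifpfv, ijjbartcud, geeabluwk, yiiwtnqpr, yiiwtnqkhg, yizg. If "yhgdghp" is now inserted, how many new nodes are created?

4

Walking "yhgdghp" from the root, the first 3 characters ("yhg") follow existing edges; "d" is the first miss.
So 7 − 3 = 4 new nodes.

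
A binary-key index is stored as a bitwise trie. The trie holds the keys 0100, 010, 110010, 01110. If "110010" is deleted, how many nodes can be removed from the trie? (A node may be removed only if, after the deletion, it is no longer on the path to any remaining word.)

Walk "110010" from the leaf back toward the root, removing each node that no remaining word uses.
No other word shares any prefix with "110010", so all 6 of its nodes go.
Nodes removed: 6

6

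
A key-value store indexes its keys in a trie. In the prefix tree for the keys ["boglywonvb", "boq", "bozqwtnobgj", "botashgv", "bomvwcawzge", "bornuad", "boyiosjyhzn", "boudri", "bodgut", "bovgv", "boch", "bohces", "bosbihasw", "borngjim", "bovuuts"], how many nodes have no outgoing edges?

Leaves are exactly the stored words that no other stored word extends.
Those words: "boch", "bodgut", "boglywonvb", "bohces", "bomvwcawzge", "boq", "borngjim", "bornuad", "bosbihasw", "botashgv", "boudri", "bovgv", "bovuuts", "boyiosjyhzn", "bozqwtnobgj"
Leaf count: 15

15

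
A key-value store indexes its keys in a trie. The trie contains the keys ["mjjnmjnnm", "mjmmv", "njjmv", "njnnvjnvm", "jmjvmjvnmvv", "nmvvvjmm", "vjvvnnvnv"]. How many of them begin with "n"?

Walk to "n"; the words in its subtree are exactly those with that prefix.
Matches: "njjmv", "njnnvjnvm", "nmvvvjmm"
Count: 3

3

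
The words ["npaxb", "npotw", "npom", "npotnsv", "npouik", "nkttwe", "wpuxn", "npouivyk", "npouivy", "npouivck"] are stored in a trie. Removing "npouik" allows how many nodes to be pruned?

1

A node on "npouik"'s path can go only if nothing else ends at it or branches off below it.
The suffix "k" (1 node) is used only by "npouik"; the node for "npoui" still has the child "v", so pruning stops there.
Nodes removed: 1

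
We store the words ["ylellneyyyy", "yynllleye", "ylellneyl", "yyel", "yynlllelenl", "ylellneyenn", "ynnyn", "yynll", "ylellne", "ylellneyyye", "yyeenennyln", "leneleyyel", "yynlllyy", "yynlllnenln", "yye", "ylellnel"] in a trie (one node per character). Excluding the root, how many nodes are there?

Trace insertions, counting only characters that open a new branch:
  "ylellneyyyy" → 11 new (y, l, e, l, l, n, e, y, y, y, y)
  "yynllleye" → prefix "y" already present; 8 new (y, n, l, l, l, e, y, e)
  "ylellneyl" → prefix "ylellney" already present; 1 new (l)
  "yyel" → prefix "yy" already present; 2 new (e, l)
  "yynlllelenl" → prefix "yynllle" already present; 4 new (l, e, n, l)
  "ylellneyenn" → prefix "ylellney" already present; 3 new (e, n, n)
  "ynnyn" → prefix "y" already present; 4 new (n, n, y, n)
  "yynll" → prefix "yynll" already present; 0 new (none)
  "ylellne" → prefix "ylellne" already present; 0 new (none)
  "ylellneyyye" → prefix "ylellneyyy" already present; 1 new (e)
  "yyeenennyln" → prefix "yye" already present; 8 new (e, n, e, n, n, y, l, n)
  "leneleyyel" → 10 new (l, e, n, e, l, e, y, y, e, l)
  "yynlllyy" → prefix "yynlll" already present; 2 new (y, y)
  "yynlllnenln" → prefix "yynlll" already present; 5 new (n, e, n, l, n)
  "yye" → prefix "yye" already present; 0 new (none)
  "ylellnel" → prefix "ylellne" already present; 1 new (l)
Total nodes = 11 + 8 + 1 + 2 + 4 + 3 + 4 + 0 + 0 + 1 + 8 + 10 + 2 + 5 + 0 + 1 = 60

60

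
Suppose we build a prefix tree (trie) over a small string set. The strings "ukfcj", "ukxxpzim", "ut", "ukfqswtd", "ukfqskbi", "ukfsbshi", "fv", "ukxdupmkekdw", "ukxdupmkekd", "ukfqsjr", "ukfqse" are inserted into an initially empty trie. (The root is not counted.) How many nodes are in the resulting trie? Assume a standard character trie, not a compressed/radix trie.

39

Insert word by word; a character creates a node only if that edge doesn't already exist:
  "ukfcj" → 5 new (u, k, f, c, j)
  "ukxxpzim" → prefix "uk" already present; 6 new (x, x, p, z, i, m)
  "ut" → prefix "u" already present; 1 new (t)
  "ukfqswtd" → prefix "ukf" already present; 5 new (q, s, w, t, d)
  "ukfqskbi" → prefix "ukfqs" already present; 3 new (k, b, i)
  "ukfsbshi" → prefix "ukf" already present; 5 new (s, b, s, h, i)
  "fv" → 2 new (f, v)
  "ukxdupmkekdw" → prefix "ukx" already present; 9 new (d, u, p, m, k, e, k, d, w)
  "ukxdupmkekd" → prefix "ukxdupmkekd" already present; 0 new (none)
  "ukfqsjr" → prefix "ukfqs" already present; 2 new (j, r)
  "ukfqse" → prefix "ukfqs" already present; 1 new (e)
Total nodes = 5 + 6 + 1 + 5 + 3 + 5 + 2 + 9 + 0 + 2 + 1 = 39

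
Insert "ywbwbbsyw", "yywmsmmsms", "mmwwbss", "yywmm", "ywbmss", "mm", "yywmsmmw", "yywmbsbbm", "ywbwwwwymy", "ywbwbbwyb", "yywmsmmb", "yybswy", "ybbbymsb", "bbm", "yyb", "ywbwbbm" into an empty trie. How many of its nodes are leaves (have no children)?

14

Leaves are exactly the stored words that no other stored word extends.
Those words: "bbm", "mmwwbss", "ybbbymsb", "ywbmss", "ywbwbbm", "ywbwbbsyw", "ywbwbbwyb", "ywbwwwwymy", "yybswy", "yywmbsbbm", "yywmm", "yywmsmmb", "yywmsmmsms", "yywmsmmw"
Leaf count: 14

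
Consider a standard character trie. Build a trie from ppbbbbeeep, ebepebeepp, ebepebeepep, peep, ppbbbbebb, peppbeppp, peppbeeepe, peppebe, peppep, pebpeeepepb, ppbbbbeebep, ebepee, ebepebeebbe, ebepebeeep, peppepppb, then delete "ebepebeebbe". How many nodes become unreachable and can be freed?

Walk "ebepebeebbe" from the leaf back toward the root, removing each node that no remaining word uses.
The suffix "bbe" (3 nodes) is used only by "ebepebeebbe"; the node for "ebepebee" still has the child "p", so pruning stops there.
Nodes removed: 3

3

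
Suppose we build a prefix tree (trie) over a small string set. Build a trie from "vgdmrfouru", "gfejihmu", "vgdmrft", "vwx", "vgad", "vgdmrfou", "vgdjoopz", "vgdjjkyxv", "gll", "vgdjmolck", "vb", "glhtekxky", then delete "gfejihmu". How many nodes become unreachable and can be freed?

Walk "gfejihmu" from the leaf back toward the root, removing each node that no remaining word uses.
The suffix "fejihmu" (7 nodes) is used only by "gfejihmu"; the node for "g" still has the child "l", so pruning stops there.
Nodes removed: 7

7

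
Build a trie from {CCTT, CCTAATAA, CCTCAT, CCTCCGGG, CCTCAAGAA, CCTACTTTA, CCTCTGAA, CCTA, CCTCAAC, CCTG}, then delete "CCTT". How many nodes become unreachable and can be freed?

A node on "CCTT"'s path can go only if nothing else ends at it or branches off below it.
The suffix "T" (1 node) is used only by "CCTT"; the node for "CCT" still has the child "A", so pruning stops there.
Nodes removed: 1

1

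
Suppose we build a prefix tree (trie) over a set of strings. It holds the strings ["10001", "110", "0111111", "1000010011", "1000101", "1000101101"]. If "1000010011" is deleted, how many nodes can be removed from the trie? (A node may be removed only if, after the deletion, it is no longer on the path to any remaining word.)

6

Walk "1000010011" from the leaf back toward the root, removing each node that no remaining word uses.
The suffix "010011" (6 nodes) is used only by "1000010011"; the node for "1000" still has the child "1", so pruning stops there.
Nodes removed: 6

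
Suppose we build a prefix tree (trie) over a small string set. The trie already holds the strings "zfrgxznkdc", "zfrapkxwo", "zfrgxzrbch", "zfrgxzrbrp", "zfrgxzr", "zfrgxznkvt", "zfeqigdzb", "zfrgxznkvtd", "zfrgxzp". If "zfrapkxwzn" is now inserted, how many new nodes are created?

2

"zfrapkxw" is already a path in the trie; the remaining "zn" must be added.
So 10 − 8 = 2 new nodes.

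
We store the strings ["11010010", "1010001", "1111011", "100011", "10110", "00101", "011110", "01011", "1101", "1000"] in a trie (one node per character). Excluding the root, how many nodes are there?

38

Count nodes per top-level branch (shared prefixes stored once):
  '0'-branch (00101, 01011, 011110): 13 nodes
  '1'-branch (1000, 100011, 1010001, 10110, 1101, 11010010, 1111011): 25 nodes
Sum: 38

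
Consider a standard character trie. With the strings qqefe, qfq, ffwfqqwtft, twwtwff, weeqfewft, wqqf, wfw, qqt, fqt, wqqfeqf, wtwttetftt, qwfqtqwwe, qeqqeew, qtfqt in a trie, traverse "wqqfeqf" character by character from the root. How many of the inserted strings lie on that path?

Traverse "wqqfeqf" character by character; count nodes along the way that are marked as word ends.
Prefixes of the query that are stored words: "wqqf", "wqqfeqf"
Count: 2

2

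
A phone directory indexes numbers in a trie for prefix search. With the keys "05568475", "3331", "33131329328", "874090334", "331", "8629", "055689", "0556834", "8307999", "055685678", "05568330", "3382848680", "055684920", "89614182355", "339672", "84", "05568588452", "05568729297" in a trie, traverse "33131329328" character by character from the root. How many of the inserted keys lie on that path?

2

Traverse "33131329328" character by character; count nodes along the way that are marked as word ends.
Prefixes of the query that are stored words: "331", "33131329328"
Count: 2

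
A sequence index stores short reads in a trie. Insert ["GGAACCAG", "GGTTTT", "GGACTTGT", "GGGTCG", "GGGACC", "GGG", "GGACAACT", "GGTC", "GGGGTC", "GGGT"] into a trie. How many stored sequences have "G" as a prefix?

Filter for entries beginning with "G":
Matches: "GGAACCAG", "GGACAACT", "GGACTTGT", "GGG", "GGGACC", "GGGGTC", "GGGT", "GGGTCG", "GGTC", "GGTTTT"
Count: 10

10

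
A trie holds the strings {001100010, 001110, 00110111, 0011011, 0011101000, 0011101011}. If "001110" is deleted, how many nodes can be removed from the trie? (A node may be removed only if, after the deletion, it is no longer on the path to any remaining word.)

0

A node on "001110"'s path can go only if nothing else ends at it or branches off below it.
Every node on "001110" is still needed (e.g. by "0011101000"), so nothing is freed.
Nodes removed: 0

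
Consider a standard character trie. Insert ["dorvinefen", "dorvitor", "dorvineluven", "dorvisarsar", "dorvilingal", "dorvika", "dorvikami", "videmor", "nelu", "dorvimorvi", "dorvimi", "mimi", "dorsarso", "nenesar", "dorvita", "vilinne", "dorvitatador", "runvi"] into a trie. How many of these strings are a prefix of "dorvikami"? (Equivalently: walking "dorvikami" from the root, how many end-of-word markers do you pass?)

2

Traverse "dorvikami" character by character; count nodes along the way that are marked as word ends.
Prefixes of the query that are stored words: "dorvika", "dorvikami"
Count: 2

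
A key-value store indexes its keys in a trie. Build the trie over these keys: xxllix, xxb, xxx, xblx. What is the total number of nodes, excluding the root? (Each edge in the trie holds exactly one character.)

11

For each word, the new-node count is its length minus the longest prefix already in the trie:
  "xxllix" → 6 new (x, x, l, l, i, x)
  "xxb" → prefix "xx" already present; 1 new (b)
  "xxx" → prefix "xx" already present; 1 new (x)
  "xblx" → prefix "x" already present; 3 new (b, l, x)
Total nodes = 6 + 1 + 1 + 3 = 11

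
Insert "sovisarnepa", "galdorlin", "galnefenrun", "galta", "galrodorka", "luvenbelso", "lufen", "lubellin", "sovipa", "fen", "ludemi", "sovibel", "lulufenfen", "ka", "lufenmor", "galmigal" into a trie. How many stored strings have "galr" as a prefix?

Traverse to the node for "galr", then collect every word in that subtree.
Matches: "galrodorka"
Count: 1

1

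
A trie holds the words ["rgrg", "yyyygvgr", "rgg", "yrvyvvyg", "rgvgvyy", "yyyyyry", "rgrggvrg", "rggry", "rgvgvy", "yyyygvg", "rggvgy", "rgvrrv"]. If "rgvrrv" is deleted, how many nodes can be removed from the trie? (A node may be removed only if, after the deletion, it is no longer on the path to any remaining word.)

3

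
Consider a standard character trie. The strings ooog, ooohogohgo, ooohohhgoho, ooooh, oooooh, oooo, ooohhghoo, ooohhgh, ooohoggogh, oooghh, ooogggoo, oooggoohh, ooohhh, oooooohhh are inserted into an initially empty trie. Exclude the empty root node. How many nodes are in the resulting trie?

45

Insert word by word; a character creates a node only if that edge doesn't already exist:
  "ooog" → 4 new (o, o, o, g)
  "ooohogohgo" → prefix "ooo" already present; 7 new (h, o, g, o, h, g, o)
  "ooohohhgoho" → prefix "oooho" already present; 6 new (h, h, g, o, h, o)
  "ooooh" → prefix "ooo" already present; 2 new (o, h)
  "oooooh" → prefix "oooo" already present; 2 new (o, h)
  "oooo" → prefix "oooo" already present; 0 new (none)
  "ooohhghoo" → prefix "oooh" already present; 5 new (h, g, h, o, o)
  "ooohhgh" → prefix "ooohhgh" already present; 0 new (none)
  "ooohoggogh" → prefix "ooohog" already present; 4 new (g, o, g, h)
  "oooghh" → prefix "ooog" already present; 2 new (h, h)
  "ooogggoo" → prefix "ooog" already present; 4 new (g, g, o, o)
  "oooggoohh" → prefix "ooogg" already present; 4 new (o, o, h, h)
  "ooohhh" → prefix "ooohh" already present; 1 new (h)
  "oooooohhh" → prefix "ooooo" already present; 4 new (o, h, h, h)
Total nodes = 4 + 7 + 6 + 2 + 2 + 0 + 5 + 0 + 4 + 2 + 4 + 4 + 1 + 4 = 45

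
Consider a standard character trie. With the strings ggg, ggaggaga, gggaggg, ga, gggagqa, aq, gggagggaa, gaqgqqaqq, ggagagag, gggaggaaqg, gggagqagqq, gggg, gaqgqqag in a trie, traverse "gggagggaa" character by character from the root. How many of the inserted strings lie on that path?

3

Check each prefix of "gggagggaa" against the stored set — each match is an end-marker on the path.
Prefixes of the query that are stored words: "ggg", "gggaggg", "gggagggaa"
Count: 3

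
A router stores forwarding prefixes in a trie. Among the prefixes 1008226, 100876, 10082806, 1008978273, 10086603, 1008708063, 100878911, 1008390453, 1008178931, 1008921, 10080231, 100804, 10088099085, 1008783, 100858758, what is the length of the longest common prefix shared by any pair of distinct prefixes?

6

The deepest shared node is where two words last agree before diverging.
e.g. "1008783" and "100878911" share the prefix "100878" of length 6; no pair shares a longer one.
Longest shared-prefix length: 6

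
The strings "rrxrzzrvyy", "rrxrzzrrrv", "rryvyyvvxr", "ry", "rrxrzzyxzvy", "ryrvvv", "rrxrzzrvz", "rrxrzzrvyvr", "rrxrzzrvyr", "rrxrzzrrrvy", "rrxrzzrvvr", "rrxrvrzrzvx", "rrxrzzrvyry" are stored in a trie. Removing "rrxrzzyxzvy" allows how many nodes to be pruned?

After clearing the end-marker at "rrxrzzyxzvy", prune upward until reaching a node still needed by another word.
The suffix "yxzvy" (5 nodes) is used only by "rrxrzzyxzvy"; the node for "rrxrzz" still has the child "r", so pruning stops there.
Nodes removed: 5

5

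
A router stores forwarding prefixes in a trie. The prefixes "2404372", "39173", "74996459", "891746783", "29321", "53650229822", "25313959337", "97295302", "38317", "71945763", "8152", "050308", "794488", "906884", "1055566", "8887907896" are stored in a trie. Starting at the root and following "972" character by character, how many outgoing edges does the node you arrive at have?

Follow the path "972" to its node, then look at its outgoing edges.
Characters that immediately follow "972" among the stored strings: {9}.
That node has 1 child edge.

1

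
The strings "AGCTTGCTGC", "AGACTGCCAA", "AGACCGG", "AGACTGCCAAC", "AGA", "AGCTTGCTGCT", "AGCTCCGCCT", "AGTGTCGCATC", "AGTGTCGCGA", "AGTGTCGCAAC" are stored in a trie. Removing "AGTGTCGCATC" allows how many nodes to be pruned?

2

Walk "AGTGTCGCATC" from the leaf back toward the root, removing each node that no remaining word uses.
The suffix "TC" (2 nodes) is used only by "AGTGTCGCATC"; the node for "AGTGTCGCA" still has the child "A", so pruning stops there.
Nodes removed: 2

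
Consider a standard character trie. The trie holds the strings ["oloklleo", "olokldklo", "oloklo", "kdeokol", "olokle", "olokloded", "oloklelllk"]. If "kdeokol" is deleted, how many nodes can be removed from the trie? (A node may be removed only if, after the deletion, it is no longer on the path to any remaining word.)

7

Walk "kdeokol" from the leaf back toward the root, removing each node that no remaining word uses.
No other word shares any prefix with "kdeokol", so all 7 of its nodes go.
Nodes removed: 7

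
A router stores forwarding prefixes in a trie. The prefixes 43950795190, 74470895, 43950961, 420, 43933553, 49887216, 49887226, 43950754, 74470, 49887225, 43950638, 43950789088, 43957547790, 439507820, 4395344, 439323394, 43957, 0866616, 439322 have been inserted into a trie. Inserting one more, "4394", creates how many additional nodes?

1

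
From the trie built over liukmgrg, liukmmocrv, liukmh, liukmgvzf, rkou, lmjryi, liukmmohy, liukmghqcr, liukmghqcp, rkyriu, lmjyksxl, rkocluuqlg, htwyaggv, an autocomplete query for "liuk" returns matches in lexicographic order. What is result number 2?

DFS of the "liuk" subtree visits, in order: "liukmghqcp", "liukmghqcr", "liukmgrg", "liukmgvzf", "liukmh", "liukmmocrv", "liukmmohy"
Position 2: liukmghqcr

liukmghqcr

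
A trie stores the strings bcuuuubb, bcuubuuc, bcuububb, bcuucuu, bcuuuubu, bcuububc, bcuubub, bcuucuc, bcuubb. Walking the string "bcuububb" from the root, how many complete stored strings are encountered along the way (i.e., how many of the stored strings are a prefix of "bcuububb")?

2

Walk "bcuububb" from the root; an end-of-word marker is hit whenever a stored word is a prefix of "bcuububb".
Prefixes of the query that are stored words: "bcuubub", "bcuububb"
Count: 2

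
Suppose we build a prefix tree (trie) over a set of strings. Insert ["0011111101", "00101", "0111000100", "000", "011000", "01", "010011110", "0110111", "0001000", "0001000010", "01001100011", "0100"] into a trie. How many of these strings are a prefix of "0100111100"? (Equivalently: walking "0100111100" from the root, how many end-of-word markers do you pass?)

Traverse "0100111100" character by character; count nodes along the way that are marked as word ends.
Prefixes of the query that are stored words: "01", "0100", "010011110"
Count: 3

3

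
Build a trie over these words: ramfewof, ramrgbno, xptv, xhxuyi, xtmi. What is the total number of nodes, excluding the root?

25

Trie structure (* marks end of a word):
(root)
├─ r
│  └─ a
│     └─ m
│        ├─ f
│        │  └─ e
│        │     └─ w
│        │        └─ o
│        │           └─ f *
│        └─ r
│           └─ g
│              └─ b
│                 └─ n
│                    └─ o *
└─ x
   ├─ h
   │  └─ x
   │     └─ u
   │        └─ y
   │           └─ i *
   ├─ p
   │  └─ t
   │     └─ v *
   └─ t
      └─ m
         └─ i *
Counting every labelled node above: 25.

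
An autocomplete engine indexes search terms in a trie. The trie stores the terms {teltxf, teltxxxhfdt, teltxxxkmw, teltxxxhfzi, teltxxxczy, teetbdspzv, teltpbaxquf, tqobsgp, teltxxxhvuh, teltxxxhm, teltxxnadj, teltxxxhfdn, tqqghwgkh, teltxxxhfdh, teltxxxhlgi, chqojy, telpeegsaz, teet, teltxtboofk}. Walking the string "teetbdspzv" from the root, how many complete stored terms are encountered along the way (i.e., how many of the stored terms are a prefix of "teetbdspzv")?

Walk "teetbdspzv" from the root; an end-of-word marker is hit whenever a stored word is a prefix of "teetbdspzv".
Prefixes of the query that are stored words: "teet", "teetbdspzv"
Count: 2

2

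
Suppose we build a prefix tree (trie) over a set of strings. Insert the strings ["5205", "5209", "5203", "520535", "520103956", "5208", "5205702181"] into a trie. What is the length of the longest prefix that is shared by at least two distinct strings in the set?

Look for the deepest trie node that still has at least two words in its subtree.
"5205" and "520535" agree on "5205" (4 characters) before diverging; nothing deeper is shared.
Longest shared-prefix length: 4

4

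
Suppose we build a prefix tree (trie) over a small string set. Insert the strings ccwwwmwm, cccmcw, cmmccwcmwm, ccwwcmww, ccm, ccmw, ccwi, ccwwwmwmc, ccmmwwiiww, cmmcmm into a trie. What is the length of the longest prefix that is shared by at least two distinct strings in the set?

8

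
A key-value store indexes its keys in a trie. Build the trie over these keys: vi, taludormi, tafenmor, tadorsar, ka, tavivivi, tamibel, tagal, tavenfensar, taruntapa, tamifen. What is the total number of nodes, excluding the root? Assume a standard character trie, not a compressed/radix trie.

Count nodes per top-level branch (shared prefixes stored once):
  'k'-branch (ka): 2 nodes
  't'-branch (tadorsar, tafenmor, tagal, taludormi, tamibel, tamifen, taruntapa, tavenfensar, tavivivi): 53 nodes
  'v'-branch (vi): 2 nodes
Sum: 57

57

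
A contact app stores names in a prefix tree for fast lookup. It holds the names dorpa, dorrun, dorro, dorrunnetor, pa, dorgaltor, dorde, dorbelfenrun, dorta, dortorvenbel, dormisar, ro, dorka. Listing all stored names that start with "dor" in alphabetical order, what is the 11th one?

dortorvenbel

Words with prefix "dor", in lexicographic order: "dorbelfenrun", "dorde", "dorgaltor", "dorka", "dormisar", "dorpa", "dorro", "dorrun", "dorrunnetor", "dorta", "dortorvenbel"
The 11th is dortorvenbel.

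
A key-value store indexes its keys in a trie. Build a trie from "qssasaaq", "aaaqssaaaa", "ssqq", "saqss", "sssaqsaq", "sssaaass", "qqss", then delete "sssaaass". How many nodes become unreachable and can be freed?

After clearing the end-marker at "sssaaass", prune upward until reaching a node still needed by another word.
The suffix "aass" (4 nodes) is used only by "sssaaass"; the node for "sssa" still has the child "q", so pruning stops there.
Nodes removed: 4

4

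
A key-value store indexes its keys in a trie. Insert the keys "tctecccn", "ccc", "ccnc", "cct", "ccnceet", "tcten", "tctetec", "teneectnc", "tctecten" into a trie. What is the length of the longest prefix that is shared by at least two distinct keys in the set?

The deepest shared node is where two words last agree before diverging.
e.g. "tctecccn" and "tctecten" share the prefix "tctec" of length 5; no pair shares a longer one.
Longest shared-prefix length: 5

5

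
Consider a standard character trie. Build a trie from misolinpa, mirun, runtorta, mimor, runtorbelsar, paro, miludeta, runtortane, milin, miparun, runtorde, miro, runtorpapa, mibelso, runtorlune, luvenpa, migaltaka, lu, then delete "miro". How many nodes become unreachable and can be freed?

1

A node on "miro"'s path can go only if nothing else ends at it or branches off below it.
The suffix "o" (1 node) is used only by "miro"; the node for "mir" still has the child "u", so pruning stops there.
Nodes removed: 1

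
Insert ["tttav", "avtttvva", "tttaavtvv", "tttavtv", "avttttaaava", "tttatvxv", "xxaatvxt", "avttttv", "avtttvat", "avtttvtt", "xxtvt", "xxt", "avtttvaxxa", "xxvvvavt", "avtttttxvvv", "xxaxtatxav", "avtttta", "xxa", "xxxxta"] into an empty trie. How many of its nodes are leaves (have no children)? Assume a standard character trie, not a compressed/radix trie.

15

Leaves are exactly the stored words that no other stored word extends.
Those words: "avttttaaava", "avtttttxvvv", "avttttv", "avtttvat", "avtttvaxxa", "avtttvtt", "avtttvva", "tttaavtvv", "tttatvxv", "tttavtv", "xxaatvxt", "xxaxtatxav", "xxtvt", "xxvvvavt", "xxxxta"
Leaf count: 15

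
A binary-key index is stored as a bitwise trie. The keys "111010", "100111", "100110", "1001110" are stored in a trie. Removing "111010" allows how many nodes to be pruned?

5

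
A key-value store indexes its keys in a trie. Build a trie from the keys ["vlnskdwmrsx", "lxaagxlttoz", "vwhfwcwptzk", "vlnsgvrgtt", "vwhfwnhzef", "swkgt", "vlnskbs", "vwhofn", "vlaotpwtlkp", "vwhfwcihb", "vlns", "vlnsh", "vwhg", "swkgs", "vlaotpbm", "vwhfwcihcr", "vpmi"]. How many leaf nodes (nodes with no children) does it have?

16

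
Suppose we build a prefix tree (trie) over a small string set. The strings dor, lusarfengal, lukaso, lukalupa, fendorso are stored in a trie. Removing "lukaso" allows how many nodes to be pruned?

A node on "lukaso"'s path can go only if nothing else ends at it or branches off below it.
The suffix "so" (2 nodes) is used only by "lukaso"; the node for "luka" still has the child "l", so pruning stops there.
Nodes removed: 2

2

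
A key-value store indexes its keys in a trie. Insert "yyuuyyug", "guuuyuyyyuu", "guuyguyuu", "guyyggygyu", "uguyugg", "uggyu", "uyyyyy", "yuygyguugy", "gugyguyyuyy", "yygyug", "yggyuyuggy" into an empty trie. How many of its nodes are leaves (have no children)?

Leaves are exactly the stored words that no other stored word extends.
Those words: "gugyguyyuyy", "guuuyuyyyuu", "guuyguyuu", "guyyggygyu", "uggyu", "uguyugg", "uyyyyy", "yggyuyuggy", "yuygyguugy", "yygyug", "yyuuyyug"
Leaf count: 11

11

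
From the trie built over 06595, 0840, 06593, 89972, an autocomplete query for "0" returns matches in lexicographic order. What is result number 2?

Words with prefix "0", in lexicographic order: "06593", "06595", "0840"
The 2nd is 06595.

06595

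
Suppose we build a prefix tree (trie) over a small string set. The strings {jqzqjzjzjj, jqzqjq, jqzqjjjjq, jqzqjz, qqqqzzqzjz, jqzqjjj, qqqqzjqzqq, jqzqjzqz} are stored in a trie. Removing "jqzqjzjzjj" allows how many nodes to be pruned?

A node on "jqzqjzjzjj"'s path can go only if nothing else ends at it or branches off below it.
The suffix "jzjj" (4 nodes) is used only by "jqzqjzjzjj"; the node for "jqzqjz" still has the child "q", so pruning stops there.
Nodes removed: 4

4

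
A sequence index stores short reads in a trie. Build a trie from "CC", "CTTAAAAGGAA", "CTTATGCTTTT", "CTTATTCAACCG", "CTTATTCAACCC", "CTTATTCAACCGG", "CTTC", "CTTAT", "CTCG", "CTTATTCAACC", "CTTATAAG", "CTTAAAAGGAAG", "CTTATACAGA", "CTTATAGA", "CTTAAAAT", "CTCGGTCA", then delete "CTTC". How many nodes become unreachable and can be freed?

1

Walk "CTTC" from the leaf back toward the root, removing each node that no remaining word uses.
The suffix "C" (1 node) is used only by "CTTC"; the node for "CTT" still has the child "A", so pruning stops there.
Nodes removed: 1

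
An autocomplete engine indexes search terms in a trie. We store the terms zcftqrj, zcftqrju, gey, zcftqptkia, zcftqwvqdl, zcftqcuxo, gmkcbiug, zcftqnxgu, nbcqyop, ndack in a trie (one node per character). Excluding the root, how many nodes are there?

47

For each word, the new-node count is its length minus the longest prefix already in the trie:
  "zcftqrj" → 7 new (z, c, f, t, q, r, j)
  "zcftqrju" → prefix "zcftqrj" already present; 1 new (u)
  "gey" → 3 new (g, e, y)
  "zcftqptkia" → prefix "zcftq" already present; 5 new (p, t, k, i, a)
  "zcftqwvqdl" → prefix "zcftq" already present; 5 new (w, v, q, d, l)
  "zcftqcuxo" → prefix "zcftq" already present; 4 new (c, u, x, o)
  "gmkcbiug" → prefix "g" already present; 7 new (m, k, c, b, i, u, g)
  "zcftqnxgu" → prefix "zcftq" already present; 4 new (n, x, g, u)
  "nbcqyop" → 7 new (n, b, c, q, y, o, p)
  "ndack" → prefix "n" already present; 4 new (d, a, c, k)
Total nodes = 7 + 1 + 3 + 5 + 5 + 4 + 7 + 4 + 7 + 4 = 47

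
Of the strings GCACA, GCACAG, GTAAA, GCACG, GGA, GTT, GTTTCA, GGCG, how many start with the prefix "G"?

Filter for entries beginning with "G":
Matches: "GCACA", "GCACAG", "GCACG", "GGA", "GGCG", "GTAAA", "GTT", "GTTTCA"
Count: 8

8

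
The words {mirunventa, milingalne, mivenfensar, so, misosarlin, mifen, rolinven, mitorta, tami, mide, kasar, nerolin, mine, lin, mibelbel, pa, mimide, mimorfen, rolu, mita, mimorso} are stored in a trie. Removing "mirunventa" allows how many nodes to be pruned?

8

Walk "mirunventa" from the leaf back toward the root, removing each node that no remaining word uses.
The suffix "runventa" (8 nodes) is used only by "mirunventa"; the node for "mi" still has the child "l", so pruning stops there.
Nodes removed: 8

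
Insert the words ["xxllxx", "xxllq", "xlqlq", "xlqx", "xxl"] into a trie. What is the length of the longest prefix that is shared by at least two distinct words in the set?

Look for the deepest trie node that still has at least two words in its subtree.
e.g. "xxllq" and "xxllxx" share the prefix "xxll" of length 4; no pair shares a longer one.
Longest shared-prefix length: 4

4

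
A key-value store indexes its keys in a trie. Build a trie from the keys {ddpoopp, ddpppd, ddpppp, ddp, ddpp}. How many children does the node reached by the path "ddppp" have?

Walk "ddppp" from the root, arriving at one node.
Characters that immediately follow "ddppp" among the stored strings: {d, p}.
That node has 2 child edges.

2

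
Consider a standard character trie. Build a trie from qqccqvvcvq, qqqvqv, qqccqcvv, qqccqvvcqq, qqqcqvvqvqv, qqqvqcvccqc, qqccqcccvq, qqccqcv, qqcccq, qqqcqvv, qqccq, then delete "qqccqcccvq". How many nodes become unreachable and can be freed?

After clearing the end-marker at "qqccqcccvq", prune upward until reaching a node still needed by another word.
The suffix "ccvq" (4 nodes) is used only by "qqccqcccvq"; the node for "qqccqc" still has the child "v", so pruning stops there.
Nodes removed: 4

4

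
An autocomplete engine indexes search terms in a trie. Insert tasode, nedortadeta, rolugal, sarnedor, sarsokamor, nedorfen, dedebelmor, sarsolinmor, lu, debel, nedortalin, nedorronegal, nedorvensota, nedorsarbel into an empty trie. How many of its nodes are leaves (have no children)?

14

A leaf is a node with no children — equivalently, the end of a word that is not a proper prefix of any other stored word.
Those words: "debel", "dedebelmor", "lu", "nedorfen", "nedorronegal", "nedorsarbel", "nedortadeta", "nedortalin", "nedorvensota", "rolugal", "sarnedor", "sarsokamor", "sarsolinmor", "tasode"
Leaf count: 14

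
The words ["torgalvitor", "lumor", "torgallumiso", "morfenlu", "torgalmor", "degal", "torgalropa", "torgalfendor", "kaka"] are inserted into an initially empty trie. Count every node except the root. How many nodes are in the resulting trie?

52

Insert word by word; a character creates a node only if that edge doesn't already exist:
  "torgalvitor" → 11 new (t, o, r, g, a, l, v, i, t, o, r)
  "lumor" → 5 new (l, u, m, o, r)
  "torgallumiso" → prefix "torgal" already present; 6 new (l, u, m, i, s, o)
  "morfenlu" → 8 new (m, o, r, f, e, n, l, u)
  "torgalmor" → prefix "torgal" already present; 3 new (m, o, r)
  "degal" → 5 new (d, e, g, a, l)
  "torgalropa" → prefix "torgal" already present; 4 new (r, o, p, a)
  "torgalfendor" → prefix "torgal" already present; 6 new (f, e, n, d, o, r)
  "kaka" → 4 new (k, a, k, a)
Total nodes = 11 + 5 + 6 + 8 + 3 + 5 + 4 + 6 + 4 = 52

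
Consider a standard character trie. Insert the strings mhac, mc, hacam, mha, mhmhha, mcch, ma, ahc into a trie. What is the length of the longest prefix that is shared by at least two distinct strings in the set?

The deepest shared node is where two words last agree before diverging.
e.g. "mha" and "mhac" share the prefix "mha" of length 3; no pair shares a longer one.
Longest shared-prefix length: 3

3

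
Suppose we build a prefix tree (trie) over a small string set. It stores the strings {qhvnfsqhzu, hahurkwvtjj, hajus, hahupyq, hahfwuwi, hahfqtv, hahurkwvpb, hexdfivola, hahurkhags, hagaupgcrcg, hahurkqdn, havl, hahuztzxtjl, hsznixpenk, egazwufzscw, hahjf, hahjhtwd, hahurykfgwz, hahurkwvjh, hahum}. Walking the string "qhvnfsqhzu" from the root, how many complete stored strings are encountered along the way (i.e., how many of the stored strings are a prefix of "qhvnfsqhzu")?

Walk "qhvnfsqhzu" from the root; an end-of-word marker is hit whenever a stored word is a prefix of "qhvnfsqhzu".
Prefixes of the query that are stored words: "qhvnfsqhzu"
Count: 1

1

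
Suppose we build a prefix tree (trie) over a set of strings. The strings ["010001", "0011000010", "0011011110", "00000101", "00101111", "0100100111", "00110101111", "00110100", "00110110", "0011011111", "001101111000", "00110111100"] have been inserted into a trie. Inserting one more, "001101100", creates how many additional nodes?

1

"00110110" is already a path in the trie; the remaining "0" must be added.
So 9 − 8 = 1 new nodes.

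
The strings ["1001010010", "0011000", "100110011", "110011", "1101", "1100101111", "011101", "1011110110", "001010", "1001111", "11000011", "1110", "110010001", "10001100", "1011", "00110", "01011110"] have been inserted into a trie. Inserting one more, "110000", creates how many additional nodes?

0

"110000" is already a full path in the trie; only an end-marker is added.
No new nodes are needed: 0.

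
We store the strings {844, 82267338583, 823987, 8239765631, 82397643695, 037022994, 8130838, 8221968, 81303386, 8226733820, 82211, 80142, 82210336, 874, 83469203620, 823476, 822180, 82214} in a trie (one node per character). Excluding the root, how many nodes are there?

80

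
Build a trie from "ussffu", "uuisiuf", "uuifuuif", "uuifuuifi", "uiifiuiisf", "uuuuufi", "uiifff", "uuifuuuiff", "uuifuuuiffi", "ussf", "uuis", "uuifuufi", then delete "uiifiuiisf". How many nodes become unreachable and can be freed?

6

A node on "uiifiuiisf"'s path can go only if nothing else ends at it or branches off below it.
The suffix "iuiisf" (6 nodes) is used only by "uiifiuiisf"; the node for "uiif" still has the child "f", so pruning stops there.
Nodes removed: 6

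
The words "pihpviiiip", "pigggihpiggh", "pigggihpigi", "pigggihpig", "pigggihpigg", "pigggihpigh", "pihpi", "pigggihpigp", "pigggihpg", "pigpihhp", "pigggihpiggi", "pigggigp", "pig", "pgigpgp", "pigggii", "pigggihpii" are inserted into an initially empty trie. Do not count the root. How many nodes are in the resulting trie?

41

Trace insertions, counting only characters that open a new branch:
  "pihpviiiip" → 10 new (p, i, h, p, v, i, i, i, i, p)
  "pigggihpiggh" → prefix "pi" already present; 10 new (g, g, g, i, h, p, i, g, g, h)
  "pigggihpigi" → prefix "pigggihpig" already present; 1 new (i)
  "pigggihpig" → prefix "pigggihpig" already present; 0 new (none)
  "pigggihpigg" → prefix "pigggihpigg" already present; 0 new (none)
  "pigggihpigh" → prefix "pigggihpig" already present; 1 new (h)
  "pihpi" → prefix "pihp" already present; 1 new (i)
  "pigggihpigp" → prefix "pigggihpig" already present; 1 new (p)
  "pigggihpg" → prefix "pigggihp" already present; 1 new (g)
  "pigpihhp" → prefix "pig" already present; 5 new (p, i, h, h, p)
  "pigggihpiggi" → prefix "pigggihpigg" already present; 1 new (i)
  "pigggigp" → prefix "pigggi" already present; 2 new (g, p)
  "pig" → prefix "pig" already present; 0 new (none)
  "pgigpgp" → prefix "p" already present; 6 new (g, i, g, p, g, p)
  "pigggii" → prefix "pigggi" already present; 1 new (i)
  "pigggihpii" → prefix "pigggihpi" already present; 1 new (i)
Total nodes = 10 + 10 + 1 + 0 + 0 + 1 + 1 + 1 + 1 + 5 + 1 + 2 + 0 + 6 + 1 + 1 = 41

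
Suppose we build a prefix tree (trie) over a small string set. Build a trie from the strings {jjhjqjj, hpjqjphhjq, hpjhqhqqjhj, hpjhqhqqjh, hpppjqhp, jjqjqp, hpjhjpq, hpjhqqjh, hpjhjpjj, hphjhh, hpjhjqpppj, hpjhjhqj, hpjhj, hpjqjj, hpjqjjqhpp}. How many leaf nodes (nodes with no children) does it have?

Leaves are exactly the stored words that no other stored word extends.
Those words: "hphjhh", "hpjhjhqj", "hpjhjpjj", "hpjhjpq", "hpjhjqpppj", "hpjhqhqqjhj", "hpjhqqjh", "hpjqjjqhpp", "hpjqjphhjq", "hpppjqhp", "jjhjqjj", "jjqjqp"
Leaf count: 12

12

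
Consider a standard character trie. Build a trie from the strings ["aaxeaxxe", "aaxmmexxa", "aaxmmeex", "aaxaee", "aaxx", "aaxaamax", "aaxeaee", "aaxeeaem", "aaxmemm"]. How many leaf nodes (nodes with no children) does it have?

9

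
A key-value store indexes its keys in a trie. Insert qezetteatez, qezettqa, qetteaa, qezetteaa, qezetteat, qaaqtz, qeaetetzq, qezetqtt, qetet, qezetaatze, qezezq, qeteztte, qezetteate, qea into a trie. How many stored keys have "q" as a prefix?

Walk to "q"; the words in its subtree are exactly those with that prefix.
Words under "q": qaaqtz, qea, qeaetetzq, qetet, qeteztte, qetteaa, qezetaatze, qezetqtt, qezetteaa, qezetteat, qezetteate, qezetteatez, qezettqa, qezezq
Count: 14

14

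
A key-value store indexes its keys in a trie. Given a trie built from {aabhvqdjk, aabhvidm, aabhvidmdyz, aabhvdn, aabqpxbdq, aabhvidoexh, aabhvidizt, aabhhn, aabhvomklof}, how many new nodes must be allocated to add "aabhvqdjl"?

Walking "aabhvqdjl" from the root, the first 8 characters ("aabhvqdj") follow existing edges; "l" is the first miss.
New nodes needed: |"aabhvqdjl"| − 8 = 9 − 8 = 1.

1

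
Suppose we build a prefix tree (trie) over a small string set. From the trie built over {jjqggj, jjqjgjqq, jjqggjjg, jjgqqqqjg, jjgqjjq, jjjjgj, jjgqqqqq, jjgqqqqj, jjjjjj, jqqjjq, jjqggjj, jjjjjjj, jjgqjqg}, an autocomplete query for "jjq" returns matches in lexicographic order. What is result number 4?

jjqjgjqq

Filter for "jjq…" and sort: "jjqggj", "jjqggjj", "jjqggjjg", "jjqjgjqq"
The 4th is jjqjgjqq.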